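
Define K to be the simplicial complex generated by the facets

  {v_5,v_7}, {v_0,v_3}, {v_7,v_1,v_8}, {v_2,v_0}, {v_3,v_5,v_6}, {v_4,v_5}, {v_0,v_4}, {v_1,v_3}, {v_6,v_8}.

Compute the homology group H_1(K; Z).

H_1 = Z^3.

Fix the vertex order v_0 < v_1 < v_2 < v_3 < v_4 < v_5 < v_6 < v_7 < v_8 and write every simplex with vertices in increasing order. Then dim K = 2 and the simplices of K are:

  0-simplices (9): [v_0], [v_1], [v_2], [v_3], [v_4], [v_5], [v_6], [v_7], [v_8]
  1-simplices (13): [v_0,v_2], [v_0,v_3], [v_0,v_4], [v_1,v_3], [v_1,v_7], [v_1,v_8], [v_3,v_5], [v_3,v_6], [v_4,v_5], [v_5,v_6], [v_5,v_7], [v_6,v_8], [v_7,v_8]
  2-simplices (2): [v_1,v_7,v_8], [v_3,v_5,v_6]

Hence C_0 ≅ Z^9, C_1 ≅ Z^13, C_2 ≅ Z^2.

∂_1: C_1 → C_0 sends each edge [p,q] (with p < q) to q − p.
This gives a 9×13 integer matrix of rank 8; reducing to Smith normal form yields diagonal entries (1,1,1,1,1,1,1,1).

∂_2: C_2 → C_1 sends each 2-simplex [p,q,r] to [q,r] − [p,r] + [p,q]. For instance
  ∂[v_3,v_5,v_6] = [v_5,v_6] − [v_3,v_6] + [v_3,v_5],
  ∂[v_1,v_7,v_8] = [v_7,v_8] − [v_1,v_8] + [v_1,v_7].
This gives a 13×2 integer matrix of rank 2; reducing to Smith normal form yields diagonal entries (1,1).

From H_k ≅ ker(∂_k) / im(∂_{k+1}) we obtain:

  H_1: rank ker ∂_1 − rank ∂_2 = (13 − 8) − 2 = 3, and the invariant factors of ∂_2 are all 1, so H_1 ≅ Z^3.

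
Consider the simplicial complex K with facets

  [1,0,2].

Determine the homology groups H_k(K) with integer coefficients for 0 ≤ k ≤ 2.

Order the vertices as 0 < 1 < 2. Listing each simplex with vertices in this order, K has dimension 2 with simplices:

  0-simplices (3): [0], [1], [2]
  1-simplices (3): [0,1], [0,2], [1,2]
  2-simplices (1): [0,1,2]

giving chain groups C_0 ≅ Z^3, C_1 ≅ Z^3, C_2 ≅ Z^1.

Boundary ∂_1: C_1 → C_0 is given by ∂[p,q] = [q] − [p]. For instance
  ∂[1,2] = [2] − [1].
The 3×3 boundary matrix has rank 2 and Smith normal form diag(1,1).

Boundary ∂_2: C_2 → C_1 maps a triangle to the signed sum of its edges. For instance
  ∂[0,1,2] = [1,2] − [0,2] + [0,1].
The resulting 3×1 matrix has rank 1, and its Smith normal form has invariant factors (1).

Computing H_k = (kernel of ∂_k) / (image of ∂_{k+1}):

  H_0: rank C_0 − rank ∂_1 = 3 − 2 = 1, and the invariant factors of ∂_1 are all 1, so H_0 = Z.
  H_1: rank ker ∂_1 − rank ∂_2 = (3 − 2) − 1 = 0, and the invariant factors of ∂_2 are all 1, so H_1 = 0.
  H_2: rank ker ∂_2 − rank ∂_3 = (1 − 1) − 0 = 0, and there is no ∂_3, so H_2 = 0.

H_0 = Z,  H_1 = 0,  H_2 = 0.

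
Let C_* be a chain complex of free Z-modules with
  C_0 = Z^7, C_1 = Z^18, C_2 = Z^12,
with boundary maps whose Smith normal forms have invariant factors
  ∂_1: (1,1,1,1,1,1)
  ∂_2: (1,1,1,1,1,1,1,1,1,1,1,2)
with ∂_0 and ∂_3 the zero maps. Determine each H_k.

H_0: b_0 = 7 − 0 − 6 = 1; torsion from ∂_1 factors > 1: none. So H_0 = Z.
H_1: b_1 = 18 − 6 − 12 = 0; torsion from ∂_2 factors > 1: [2]. So H_1 = Z/2Z.
H_2: b_2 = 12 − 12 − 0 = 0; torsion from ∂_3 factors > 1: none. So H_2 = 0.

H_0 = Z,  H_1 = Z/2Z,  H_2 = 0.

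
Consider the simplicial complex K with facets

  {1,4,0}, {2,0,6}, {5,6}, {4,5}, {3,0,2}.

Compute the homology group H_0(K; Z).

H_0 = Z.

Take the total order 0 < 1 < 2 < 3 < 4 < 5 < 6 on the vertex set. Then K (dimension 2) consists of the simplices:

  0-simplices (7): [0], [1], [2], [3], [4], [5], [6]
  1-simplices (10): [0,1], [0,2], [0,3], [0,4], [0,6], [1,4], [2,3], [2,6], [4,5], [5,6]
  2-simplices (3): [0,1,4], [0,2,3], [0,2,6]

so the chain groups are C_0 ≅ Z^7, C_1 ≅ Z^10, C_2 ≅ Z^3.

Boundary ∂_1: C_1 → C_0 maps an edge to its endpoints' difference, ∂[p,q] = q − p.
As a 7×10 matrix over Z this has rank 6, with invariant factors (1,1,1,1,1,1).

The boundary map ∂_2: C_2 → C_1 sends each 2-simplex [p,q,r] to [q,r] − [p,r] + [p,q]. For instance
  ∂[0,2,3] = [2,3] − [0,3] + [0,2],
  ∂[0,2,6] = [2,6] − [0,6] + [0,2].
The resulting 10×3 matrix has rank 3, and its Smith normal form has invariant factors (1,1,1).

Now H_k = ker ∂_k / im ∂_{k+1}, so:

  H_0: rank C_0 − rank ∂_1 = 7 − 6 = 1, and the invariant factors of ∂_1 are all 1, so H_0 ≅ Z.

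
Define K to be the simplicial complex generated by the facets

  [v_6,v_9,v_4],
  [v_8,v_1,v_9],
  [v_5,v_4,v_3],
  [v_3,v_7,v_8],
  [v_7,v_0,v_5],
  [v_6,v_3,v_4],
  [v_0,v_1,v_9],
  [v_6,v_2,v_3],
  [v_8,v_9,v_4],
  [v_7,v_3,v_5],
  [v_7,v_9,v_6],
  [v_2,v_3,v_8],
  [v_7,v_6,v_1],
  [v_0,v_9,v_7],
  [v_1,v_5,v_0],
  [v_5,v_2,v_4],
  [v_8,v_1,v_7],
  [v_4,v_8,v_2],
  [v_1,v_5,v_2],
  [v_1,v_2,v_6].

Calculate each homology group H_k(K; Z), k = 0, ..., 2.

H_0 = Z,  H_1 = Z × Z/2,  H_2 = 0.

We work with the vertex ordering v_0 < v_1 < v_2 < v_3 < v_4 < v_5 < v_6 < v_7 < v_8 < v_9. The simplices of K, each written with vertices in increasing order, are:

  0-simplices (10): [v_0], [v_1], [v_2], [v_3], [v_4], [v_5], [v_6], [v_7], [v_8], [v_9]
  1-simplices (30): (30 of them)
  2-simplices (20): (20 of them)

so the chain groups are C_0 ≅ Z^10, C_1 ≅ Z^30, C_2 ≅ Z^20.

Boundary ∂_1: C_1 → C_0 is given by ∂[p,q] = [q] − [p].
The 10×30 boundary matrix has rank 9 and Smith normal form diag(1,1,1,1,1,1,1,1,1).

Boundary ∂_2: C_2 → C_1 acts by ∂[p,q,r] = [q,r] − [p,r] + [p,q]. For instance
  ∂[v_1,v_2,v_5] = [v_2,v_5] − [v_1,v_5] + [v_1,v_2],
  ∂[v_2,v_4,v_5] = [v_4,v_5] − [v_2,v_5] + [v_2,v_4].
The resulting 30×20 matrix has rank 20, and its Smith normal form has invariant factors (1,1,1,1,1,1,1,1,1,1,1,1,1,1,1,1,1,1,1,2).

From H_k ≅ ker(∂_k) / im(∂_{k+1}) we obtain:

  H_0: rank C_0 − rank ∂_1 = 10 − 9 = 1, and the invariant factors of ∂_1 are all 1, so H_0 ≅ Z.
  H_1: rank ker ∂_1 − rank ∂_2 = (30 − 9) − 20 = 1, and ∂_2 has invariant factor 2 > 1, so H_1 ≅ Z × Z/2.
  H_2: rank ker ∂_2 − rank ∂_3 = (20 − 20) − 0 = 0, and there is no ∂_3, so H_2 ≅ 0.

As a check, the Euler characteristic is 10 − 30 + 20 = 0, which agrees with 1 − 1 + 0 = 0.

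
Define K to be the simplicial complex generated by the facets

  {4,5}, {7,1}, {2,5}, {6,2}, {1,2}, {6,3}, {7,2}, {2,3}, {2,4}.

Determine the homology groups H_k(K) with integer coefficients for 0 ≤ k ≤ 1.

H_0 ≅ Z,  H_1 ≅ Z^3.

Take the total order 1 < 2 < 3 < 4 < 5 < 6 < 7 on the vertex set. Then K (dimension 1) consists of the simplices:

  0-simplices (7): [1], [2], [3], [4], [5], [6], [7]
  1-simplices (9): [1,2], [1,7], [2,3], [2,4], [2,5], [2,6], [2,7], [3,6], [4,5]

giving chain groups C_0 ≅ Z^7, C_1 ≅ Z^9.

∂_1: C_1 → C_0 maps an edge to its endpoints' difference, ∂[p,q] = q − p.
The resulting 7×9 matrix has rank 6, and its Smith normal form has invariant factors (1,1,1,1,1,1).

From H_k ≅ ker(∂_k) / im(∂_{k+1}) we obtain:

  H_0: rank C_0 − rank ∂_1 = 7 − 6 = 1, and the invariant factors of ∂_1 are all 1, so H_0 = Z.
  H_1: rank ker ∂_1 − rank ∂_2 = (9 − 6) − 0 = 3, and there is no ∂_2, so H_1 = Z^3.

As a check, the Euler characteristic is 7 − 9 = -2, which agrees with 1 − 3 = -2.
(K is a triangulation of a wedge of 3 circles.)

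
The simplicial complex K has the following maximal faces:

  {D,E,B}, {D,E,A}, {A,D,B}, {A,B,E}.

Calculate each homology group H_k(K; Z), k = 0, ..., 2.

H_0 = Z,  H_1 = 0,  H_2 = Z.

K has 4 vertices, 6 edges, 4 triangles.
rank ∂_0 = 0, rank ∂_1 = 3 ⇒ b_0 = 4 − 0 − 3 = 1; all invariant factors of ∂_1 are 1 so no torsion. So H_0 ≅ Z.
rank ∂_1 = 3, rank ∂_2 = 3 ⇒ b_1 = 6 − 3 − 3 = 0; all invariant factors of ∂_2 are 1 so no torsion. So H_1 ≅ 0.
rank ∂_2 = 3, rank ∂_3 = 0 ⇒ b_2 = 4 − 3 − 0 = 1. So H_2 ≅ Z.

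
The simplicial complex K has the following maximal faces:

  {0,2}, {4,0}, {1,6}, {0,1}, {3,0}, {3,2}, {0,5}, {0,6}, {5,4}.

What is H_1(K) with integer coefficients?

H_1 = Z^3.

Fix the vertex order 0 < 1 < 2 < 3 < 4 < 5 < 6 and write every simplex with vertices in increasing order. Then dim K = 1 and the simplices of K are:

  0-simplices (7): [0], [1], [2], [3], [4], [5], [6]
  1-simplices (9): [0,1], [0,2], [0,3], [0,4], [0,5], [0,6], [1,6], [2,3], [4,5]

Hence C_0 ≅ Z^7, C_1 ≅ Z^9.

Boundary ∂_1: C_1 → C_0 maps an edge to its endpoints' difference, ∂[p,q] = q − p. For instance
  ∂[2,3] = [3] − [2].
The 7×9 boundary matrix has rank 6 and Smith normal form diag(1,1,1,1,1,1).

Reading off H_k = ker ∂_k / im ∂_{k+1}:

  H_1: rank ker ∂_1 − rank ∂_2 = (9 − 6) − 0 = 3, and there is no ∂_2, so H_1 ≅ Z^3.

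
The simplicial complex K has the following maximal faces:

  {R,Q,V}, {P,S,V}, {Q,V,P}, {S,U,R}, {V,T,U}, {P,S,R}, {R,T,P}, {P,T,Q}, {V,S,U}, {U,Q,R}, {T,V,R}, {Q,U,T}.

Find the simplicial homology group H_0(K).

H_0 = Z.

K has 7 vertices, 18 edges, 12 triangles.
rank ∂_0 = 0, rank ∂_1 = 6 ⇒ b_0 = 7 − 0 − 6 = 1; all invariant factors of ∂_1 are 1 so no torsion. So H_0 ≅ Z.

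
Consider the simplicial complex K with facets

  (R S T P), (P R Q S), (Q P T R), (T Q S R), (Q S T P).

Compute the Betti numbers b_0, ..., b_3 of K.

b_0 = 1, b_1 = 0, b_2 = 0, b_3 = 1.

Fix the vertex order P < Q < R < S < T and write every simplex with vertices in increasing order. Then dim K = 3 and the simplices of K are:

  0-simplices (5): P, Q, R, S, T
  1-simplices (10): PQ, PR, PS, PT, QR, QS, QT, RS, RT, ST
  2-simplices (10): PQR, PQS, PQT, PRS, PRT, PST, QRS, QRT, QST, RST
  3-simplices (5): PQRS, PQRT, PQST, PRST, QRST

giving chain groups C_0 ≅ Z^5, C_1 ≅ Z^10, C_2 ≅ Z^10, C_3 ≅ Z^5.

∂_1: C_1 → C_0 maps an edge to its endpoints' difference, ∂[p,q] = q − p. For instance
  ∂PR = R − P.
This gives a 5×10 integer matrix of rank 4; reducing to Smith normal form yields diagonal entries (1,1,1,1).

∂_2: C_2 → C_1 acts by ∂[p,q,r] = [q,r] − [p,r] + [p,q]. For instance
  ∂RST = ST − RT + RS,
  ∂QRS = RS − QS + QR.
This gives a 10×10 integer matrix of rank 6; reducing to Smith normal form yields diagonal entries (1,1,1,1,1,1).

∂_3: C_3 → C_2 sends each 3-simplex σ to the alternating sum Σ_i (−1)^i (σ with its i-th vertex removed). For instance
  ∂PQRS = QRS − PRS + PQS − PQR,
  ∂QRST = RST − QST + QRT − QRS.
This gives a 10×5 integer matrix of rank 4; reducing to Smith normal form yields diagonal entries (1,1,1,1).

Computing H_k = (kernel of ∂_k) / (image of ∂_{k+1}):

  H_0: rank C_0 − rank ∂_1 = 5 − 4 = 1, and the invariant factors of ∂_1 are all 1, so H_0 ≅ Z.
  H_1: rank ker ∂_1 − rank ∂_2 = (10 − 4) − 6 = 0, and the invariant factors of ∂_2 are all 1, so H_1 ≅ 0.
  H_2: rank ker ∂_2 − rank ∂_3 = (10 − 6) − 4 = 0, and the invariant factors of ∂_3 are all 1, so H_2 ≅ 0.
  H_3: rank ker ∂_3 − rank ∂_4 = (5 − 4) − 0 = 1, and there is no ∂_4, so H_3 ≅ Z.

Hence the Betti numbers are b_0 = 1, b_1 = 0, b_2 = 0, b_3 = 1.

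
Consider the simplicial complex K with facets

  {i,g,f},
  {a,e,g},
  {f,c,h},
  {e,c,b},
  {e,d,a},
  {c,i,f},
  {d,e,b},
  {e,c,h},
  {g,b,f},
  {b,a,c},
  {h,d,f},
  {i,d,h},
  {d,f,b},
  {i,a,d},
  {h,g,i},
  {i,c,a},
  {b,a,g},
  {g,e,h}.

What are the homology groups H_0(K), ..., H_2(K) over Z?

H_0 = Z,  H_1 = Z ⊕ Z/2,  H_2 = 0.

We work with the vertex ordering a < b < c < d < e < f < g < h < i. The simplices of K, each written with vertices in increasing order, are:

  0-simplices (9): a, b, c, d, e, f, g, h, i
  1-simplices (27): ab, ac, ad, ae, ag, ai, bc, bd, be, bf, bg, ce, cf, ch, ci, de, df, dh, di, eg, eh, fg, fh, fi, gh, gi, hi
  2-simplices (18): abc, abg, aci, ade, adi, aeg, bce, bde, bdf, bfg, ceh, cfh, cfi, dfh, dhi, egh, fgi, ghi

giving chain groups C_0 ≅ Z^9, C_1 ≅ Z^27, C_2 ≅ Z^18.

The boundary map ∂_1: C_1 → C_0 maps an edge to its endpoints' difference, ∂[p,q] = q − p. For instance
  ∂gh = h − g.
This gives a 9×27 integer matrix of rank 8; reducing to Smith normal form yields diagonal entries (1,1,1,1,1,1,1,1).

∂_2: C_2 → C_1 acts by ∂[p,q,r] = [q,r] − [p,r] + [p,q]. For instance
  ∂bdf = df − bf + bd,
  ∂aci = ci − ai + ac.
This gives a 27×18 integer matrix of rank 18; reducing to Smith normal form yields diagonal entries (1,1,1,1,1,1,1,1,1,1,1,1,1,1,1,1,1,2).

Reading off H_k = ker ∂_k / im ∂_{k+1}:

  H_0: rank C_0 − rank ∂_1 = 9 − 8 = 1, and the invariant factors of ∂_1 are all 1, so H_0 = Z.
  H_1: rank ker ∂_1 − rank ∂_2 = (27 − 8) − 18 = 1, and ∂_2 has invariant factor 2 > 1, so H_1 = Z ⊕ Z/2.
  H_2: rank ker ∂_2 − rank ∂_3 = (18 − 18) − 0 = 0, and there is no ∂_3, so H_2 = 0.

As a check, the Euler characteristic is 9 − 27 + 18 = 0, which agrees with 1 − 1 + 0 = 0.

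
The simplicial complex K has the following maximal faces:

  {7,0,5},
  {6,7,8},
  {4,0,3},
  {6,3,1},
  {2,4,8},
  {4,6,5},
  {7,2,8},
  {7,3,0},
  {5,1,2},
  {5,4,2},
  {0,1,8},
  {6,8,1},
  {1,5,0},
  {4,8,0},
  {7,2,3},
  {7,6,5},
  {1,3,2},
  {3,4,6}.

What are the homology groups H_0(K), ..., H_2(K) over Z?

H_0 = Z,  H_1 = Z^2,  H_2 = Z.

We work with the vertex ordering 0 < 1 < 2 < 3 < 4 < 5 < 6 < 7 < 8. The simplices of K, each written with vertices in increasing order, are:

  0-simplices (9): [0], [1], [2], [3], [4], [5], [6], [7], [8]
  1-simplices (27): (27 of them)
  2-simplices (18): [0,1,5], [0,1,8], [0,3,4], [0,3,7], [0,4,8], [0,5,7], [1,2,3], [1,2,5], [1,3,6], [1,6,8], [2,3,7], [2,4,5], [2,4,8], [2,7,8], [3,4,6], [4,5,6], [5,6,7], [6,7,8]

Hence C_0 ≅ Z^9, C_1 ≅ Z^27, C_2 ≅ Z^18.

∂_1: C_1 → C_0 is given by ∂[p,q] = [q] − [p]. For instance
  ∂[1,3] = [3] − [1].
The resulting 9×27 matrix has rank 8, and its Smith normal form has invariant factors (1,1,1,1,1,1,1,1).

The boundary map ∂_2: C_2 → C_1 maps a triangle to the signed sum of its edges. For instance
  ∂[1,6,8] = [6,8] − [1,8] + [1,6],
  ∂[1,2,3] = [2,3] − [1,3] + [1,2].
The 27×18 boundary matrix has rank 17 and Smith normal form diag(1,1,1,1,1,1,1,1,1,1,1,1,1,1,1,1,1).

Now H_k = ker ∂_k / im ∂_{k+1}, so:

  H_0: rank C_0 − rank ∂_1 = 9 − 8 = 1, and the invariant factors of ∂_1 are all 1, so H_0 = Z.
  H_1: rank ker ∂_1 − rank ∂_2 = (27 − 8) − 17 = 2, and the invariant factors of ∂_2 are all 1, so H_1 = Z^2.
  H_2: rank ker ∂_2 − rank ∂_3 = (18 − 17) − 0 = 1, and there is no ∂_3, so H_2 = Z.

As a check, the Euler characteristic is 9 − 27 + 18 = 0, which agrees with 1 − 2 + 1 = 0.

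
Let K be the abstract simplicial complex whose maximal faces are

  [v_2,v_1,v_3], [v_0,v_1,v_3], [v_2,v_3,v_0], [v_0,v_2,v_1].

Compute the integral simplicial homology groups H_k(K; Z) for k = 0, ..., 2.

H_0 ≅ Z,  H_1 = 0,  H_2 ≅ Z.

Order the vertices as v_0 < v_1 < v_2 < v_3. Listing each simplex with vertices in this order, K has dimension 2 with simplices:

  0-simplices (4): [v_0], [v_1], [v_2], [v_3]
  1-simplices (6): [v_0,v_1], [v_0,v_2], [v_0,v_3], [v_1,v_2], [v_1,v_3], [v_2,v_3]
  2-simplices (4): [v_0,v_1,v_2], [v_0,v_1,v_3], [v_0,v_2,v_3], [v_1,v_2,v_3]

so the chain groups are C_0 ≅ Z^4, C_1 ≅ Z^6, C_2 ≅ Z^4.

The boundary map ∂_1: C_1 → C_0 maps an edge to its endpoints' difference, ∂[p,q] = q − p.
This gives a 4×6 integer matrix of rank 3; reducing to Smith normal form yields diagonal entries (1,1,1).

∂_2: C_2 → C_1 maps a triangle to the signed sum of its edges. For instance
  ∂[v_0,v_1,v_3] = [v_1,v_3] − [v_0,v_3] + [v_0,v_1],
  ∂[v_0,v_2,v_3] = [v_2,v_3] − [v_0,v_3] + [v_0,v_2].
As a 6×4 matrix over Z this has rank 3, with invariant factors (1,1,1).

Now H_k = ker ∂_k / im ∂_{k+1}, so:

  H_0: rank C_0 − rank ∂_1 = 4 − 3 = 1, and the invariant factors of ∂_1 are all 1, so H_0 ≅ Z.
  H_1: rank ker ∂_1 − rank ∂_2 = (6 − 3) − 3 = 0, and the invariant factors of ∂_2 are all 1, so H_1 ≅ 0.
  H_2: rank ker ∂_2 − rank ∂_3 = (4 − 3) − 0 = 1, and there is no ∂_3, so H_2 ≅ Z.

As a check, the Euler characteristic is 4 − 6 + 4 = 2, which agrees with 1 − 0 + 1 = 2.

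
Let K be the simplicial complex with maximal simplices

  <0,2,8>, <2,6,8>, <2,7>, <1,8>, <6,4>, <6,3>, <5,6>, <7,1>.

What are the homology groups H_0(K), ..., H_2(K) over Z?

H_0 ≅ Z,  H_1 ≅ Z,  H_2 = 0.

Order the vertices as 0 < 1 < 2 < 3 < 4 < 5 < 6 < 7 < 8. Listing each simplex with vertices in this order, K has dimension 2 with simplices:

  0-simplices (9): [0], [1], [2], [3], [4], [5], [6], [7], [8]
  1-simplices (11): [0,2], [0,8], [1,7], [1,8], [2,6], [2,7], [2,8], [3,6], [4,6], [5,6], [6,8]
  2-simplices (2): [0,2,8], [2,6,8]

giving chain groups C_0 ≅ Z^9, C_1 ≅ Z^11, C_2 ≅ Z^2.

∂_1: C_1 → C_0 is given by ∂[p,q] = [q] − [p]. For instance
  ∂[1,8] = [8] − [1].
This gives a 9×11 integer matrix of rank 8; reducing to Smith normal form yields diagonal entries (1,1,1,1,1,1,1,1).

The boundary map ∂_2: C_2 → C_1 maps a triangle to the signed sum of its edges. For instance
  ∂[2,6,8] = [6,8] − [2,8] + [2,6],
  ∂[0,2,8] = [2,8] − [0,8] + [0,2].
As a 11×2 matrix over Z this has rank 2, with invariant factors (1,1).

From H_k ≅ ker(∂_k) / im(∂_{k+1}) we obtain:

  H_0: rank C_0 − rank ∂_1 = 9 − 8 = 1, and the invariant factors of ∂_1 are all 1, so H_0 = Z.
  H_1: rank ker ∂_1 − rank ∂_2 = (11 − 8) − 2 = 1, and the invariant factors of ∂_2 are all 1, so H_1 = Z.
  H_2: rank ker ∂_2 − rank ∂_3 = (2 − 2) − 0 = 0, and there is no ∂_3, so H_2 = 0.

As a check, the Euler characteristic is 9 − 11 + 2 = 0, which agrees with 1 − 1 + 0 = 0.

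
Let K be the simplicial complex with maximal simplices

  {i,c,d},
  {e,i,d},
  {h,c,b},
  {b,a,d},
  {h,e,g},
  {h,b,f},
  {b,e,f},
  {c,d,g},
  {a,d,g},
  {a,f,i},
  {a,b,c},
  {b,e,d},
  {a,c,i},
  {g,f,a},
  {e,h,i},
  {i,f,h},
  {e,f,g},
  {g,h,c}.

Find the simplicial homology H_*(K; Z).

H_0 ≅ Z,  H_1 ≅ Z ⊕ Z/2,  H_2 = 0.

We work with the vertex ordering a < b < c < d < e < f < g < h < i. The simplices of K, each written with vertices in increasing order, are:

  0-simplices (9): a, b, c, d, e, f, g, h, i
  1-simplices (27): ab, ac, ad, af, ag, ai, bc, bd, be, bf, bh, cd, cg, ch, ci, de, dg, di, ef, eg, eh, ei, fg, fh, fi, gh, hi
  2-simplices (18): abc, abd, aci, adg, afg, afi, bch, bde, bef, bfh, cdg, cdi, cgh, dei, efg, egh, ehi, fhi

giving chain groups C_0 ≅ Z^9, C_1 ≅ Z^27, C_2 ≅ Z^18.

The boundary map ∂_1: C_1 → C_0 sends each edge [p,q] (with p < q) to q − p. For instance
  ∂fg = g − f.
The resulting 9×27 matrix has rank 8, and its Smith normal form has invariant factors (1,1,1,1,1,1,1,1).

∂_2: C_2 → C_1 acts by ∂[p,q,r] = [q,r] − [p,r] + [p,q]. For instance
  ∂bef = ef − bf + be,
  ∂abc = bc − ac + ab.
This gives a 27×18 integer matrix of rank 18; reducing to Smith normal form yields diagonal entries (1,1,1,1,1,1,1,1,1,1,1,1,1,1,1,1,1,2).

Reading off H_k = ker ∂_k / im ∂_{k+1}:

  H_0: rank C_0 − rank ∂_1 = 9 − 8 = 1, and the invariant factors of ∂_1 are all 1, so H_0 ≅ Z.
  H_1: rank ker ∂_1 − rank ∂_2 = (27 − 8) − 18 = 1, and ∂_2 has invariant factor 2 > 1, so H_1 ≅ Z ⊕ Z/2.
  H_2: rank ker ∂_2 − rank ∂_3 = (18 − 18) − 0 = 0, and there is no ∂_3, so H_2 ≅ 0.

(K is a triangulation of the Klein bottle.)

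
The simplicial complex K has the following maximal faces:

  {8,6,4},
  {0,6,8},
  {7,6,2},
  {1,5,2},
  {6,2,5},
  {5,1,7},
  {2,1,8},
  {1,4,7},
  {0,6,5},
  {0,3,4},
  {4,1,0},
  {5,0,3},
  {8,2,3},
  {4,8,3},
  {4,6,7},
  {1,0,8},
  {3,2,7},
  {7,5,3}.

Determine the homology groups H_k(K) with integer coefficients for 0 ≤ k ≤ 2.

H_0 = Z,  H_1 = Z ⊕ Z/2,  H_2 = 0.

Fix the vertex order 0 < 1 < 2 < 3 < 4 < 5 < 6 < 7 < 8 and write every simplex with vertices in increasing order. Then dim K = 2 and the simplices of K are:

  0-simplices (9): [0], [1], [2], [3], [4], [5], [6], [7], [8]
  1-simplices (27): (27 of them)
  2-simplices (18): [0,1,4], [0,1,8], [0,3,4], [0,3,5], [0,5,6], [0,6,8], [1,2,5], [1,2,8], [1,4,7], [1,5,7], [2,3,7], [2,3,8], [2,5,6], [2,6,7], [3,4,8], [3,5,7], [4,6,7], [4,6,8]

so the chain groups are C_0 ≅ Z^9, C_1 ≅ Z^27, C_2 ≅ Z^18.

∂_1: C_1 → C_0 sends each edge [p,q] (with p < q) to q − p. For instance
  ∂[0,6] = [6] − [0].
The 9×27 boundary matrix has rank 8 and Smith normal form diag(1,1,1,1,1,1,1,1).

The boundary map ∂_2: C_2 → C_1 sends each 2-simplex [p,q,r] to [q,r] − [p,r] + [p,q]. For instance
  ∂[0,1,8] = [1,8] − [0,8] + [0,1],
  ∂[1,5,7] = [5,7] − [1,7] + [1,5].
The resulting 27×18 matrix has rank 18, and its Smith normal form has invariant factors (1,1,1,1,1,1,1,1,1,1,1,1,1,1,1,1,1,2).

Now H_k = ker ∂_k / im ∂_{k+1}, so:

  H_0: rank C_0 − rank ∂_1 = 9 − 8 = 1, and the invariant factors of ∂_1 are all 1, so H_0 = Z.
  H_1: rank ker ∂_1 − rank ∂_2 = (27 − 8) − 18 = 1, and ∂_2 has invariant factor 2 > 1, so H_1 = Z ⊕ Z/2.
  H_2: rank ker ∂_2 − rank ∂_3 = (18 − 18) − 0 = 0, and there is no ∂_3, so H_2 = 0.

As a check, the Euler characteristic is 9 − 27 + 18 = 0, which agrees with 1 − 1 + 0 = 0.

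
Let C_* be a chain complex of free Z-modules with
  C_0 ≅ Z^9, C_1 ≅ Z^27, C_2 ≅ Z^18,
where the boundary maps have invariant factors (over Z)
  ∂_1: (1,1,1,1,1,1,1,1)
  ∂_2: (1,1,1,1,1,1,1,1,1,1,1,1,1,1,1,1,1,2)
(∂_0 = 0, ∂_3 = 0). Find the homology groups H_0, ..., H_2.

H_0: b_0 = 9 − 0 − 8 = 1; torsion from ∂_1 factors > 1: none. So H_0 ≅ Z.
H_1: b_1 = 27 − 8 − 18 = 1; torsion from ∂_2 factors > 1: [2]. So H_1 ≅ Z ⊕ Z_2.
H_2: b_2 = 18 − 18 − 0 = 0; torsion from ∂_3 factors > 1: none. So H_2 ≅ 0.

H_0 ≅ Z,  H_1 ≅ Z ⊕ Z_2,  H_2 = 0.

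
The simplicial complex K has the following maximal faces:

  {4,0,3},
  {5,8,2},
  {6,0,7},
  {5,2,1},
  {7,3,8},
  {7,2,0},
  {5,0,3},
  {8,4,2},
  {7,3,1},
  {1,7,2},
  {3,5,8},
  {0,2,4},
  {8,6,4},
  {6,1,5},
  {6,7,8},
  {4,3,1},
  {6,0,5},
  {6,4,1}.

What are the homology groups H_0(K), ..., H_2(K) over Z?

K has 9 vertices, 27 edges, 18 triangles.
rank ∂_0 = 0, rank ∂_1 = 8 ⇒ b_0 = 9 − 0 − 8 = 1; all invariant factors of ∂_1 are 1 so no torsion. So H_0 = Z.
rank ∂_1 = 8, rank ∂_2 = 17 ⇒ b_1 = 27 − 8 − 17 = 2; all invariant factors of ∂_2 are 1 so no torsion. So H_1 = Z^2.
rank ∂_2 = 17, rank ∂_3 = 0 ⇒ b_2 = 18 − 17 − 0 = 1. So H_2 = Z.

H_0 ≅ Z,  H_1 ≅ Z^2,  H_2 ≅ Z.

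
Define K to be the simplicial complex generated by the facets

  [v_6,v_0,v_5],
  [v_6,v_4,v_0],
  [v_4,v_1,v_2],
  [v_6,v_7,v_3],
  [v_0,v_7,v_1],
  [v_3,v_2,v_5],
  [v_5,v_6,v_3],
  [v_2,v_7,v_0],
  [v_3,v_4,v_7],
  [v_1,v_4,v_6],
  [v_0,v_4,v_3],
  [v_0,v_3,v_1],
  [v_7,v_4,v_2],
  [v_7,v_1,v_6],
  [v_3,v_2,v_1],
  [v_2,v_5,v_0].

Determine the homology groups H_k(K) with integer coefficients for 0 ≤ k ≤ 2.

H_0 = Z,  H_1 = Z^2,  H_2 = Z.

Fix the vertex order v_0 < v_1 < v_2 < v_3 < v_4 < v_5 < v_6 < v_7 and write every simplex with vertices in increasing order. Then dim K = 2 and the simplices of K are:

  0-simplices (8): [v_0], [v_1], [v_2], [v_3], [v_4], [v_5], [v_6], [v_7]
  1-simplices (24): (24 of them)
  2-simplices (16): (16 of them)

so the chain groups are C_0 ≅ Z^8, C_1 ≅ Z^24, C_2 ≅ Z^16.

The boundary map ∂_1: C_1 → C_0 maps an edge to its endpoints' difference, ∂[p,q] = q − p. For instance
  ∂[v_0,v_2] = [v_2] − [v_0].
This gives a 8×24 integer matrix of rank 7; reducing to Smith normal form yields diagonal entries (1,1,1,1,1,1,1).

The boundary map ∂_2: C_2 → C_1 acts by ∂[p,q,r] = [q,r] − [p,r] + [p,q]. For instance
  ∂[v_0,v_5,v_6] = [v_5,v_6] − [v_0,v_6] + [v_0,v_5],
  ∂[v_0,v_1,v_3] = [v_1,v_3] − [v_0,v_3] + [v_0,v_1].
The resulting 24×16 matrix has rank 15, and its Smith normal form has invariant factors (1,1,1,1,1,1,1,1,1,1,1,1,1,1,1).

Reading off H_k = ker ∂_k / im ∂_{k+1}:

  H_0: rank C_0 − rank ∂_1 = 8 − 7 = 1, and the invariant factors of ∂_1 are all 1, so H_0 ≅ Z.
  H_1: rank ker ∂_1 − rank ∂_2 = (24 − 7) − 15 = 2, and the invariant factors of ∂_2 are all 1, so H_1 ≅ Z^2.
  H_2: rank ker ∂_2 − rank ∂_3 = (16 − 15) − 0 = 1, and there is no ∂_3, so H_2 ≅ Z.

(K is a triangulation of the torus T^2.)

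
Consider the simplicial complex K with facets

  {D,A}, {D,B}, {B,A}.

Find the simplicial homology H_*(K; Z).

H_0 = Z,  H_1 = Z.

Fix the vertex order A < B < D and write every simplex with vertices in increasing order. Then dim K = 1 and the simplices of K are:

  0-simplices (3): A, B, D
  1-simplices (3): AB, AD, BD

giving chain groups C_0 ≅ Z^3, C_1 ≅ Z^3.

The boundary map ∂_1: C_1 → C_0 is given by ∂[p,q] = [q] − [p]. For instance
  ∂AD = D − A.
The 3×3 boundary matrix has rank 2 and Smith normal form diag(1,1).

Reading off H_k = ker ∂_k / im ∂_{k+1}:

  H_0: rank C_0 − rank ∂_1 = 3 − 2 = 1, and the invariant factors of ∂_1 are all 1, so H_0 = Z.
  H_1: rank ker ∂_1 − rank ∂_2 = (3 − 2) − 0 = 1, and there is no ∂_2, so H_1 = Z.

As a check, the Euler characteristic is 3 − 3 = 0, which agrees with 1 − 1 = 0.
(K is a triangulation of the circle S^1.)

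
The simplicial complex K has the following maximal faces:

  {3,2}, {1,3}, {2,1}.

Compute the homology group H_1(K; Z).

Order the vertices as 1 < 2 < 3. Listing each simplex with vertices in this order, K has dimension 1 with simplices:

  0-simplices (3): [1], [2], [3]
  1-simplices (3): [1,2], [1,3], [2,3]

so the chain groups are C_0 ≅ Z^3, C_1 ≅ Z^3.

∂_1: C_1 → C_0 is given by ∂[p,q] = [q] − [p].
This gives a 3×3 integer matrix of rank 2; reducing to Smith normal form yields diagonal entries (1,1).

From H_k ≅ ker(∂_k) / im(∂_{k+1}) we obtain:

  H_1: rank ker ∂_1 − rank ∂_2 = (3 − 2) − 0 = 1, and there is no ∂_2, so H_1 = Z.

(K is a triangulation of the circle S^1.)

H_1 = Z.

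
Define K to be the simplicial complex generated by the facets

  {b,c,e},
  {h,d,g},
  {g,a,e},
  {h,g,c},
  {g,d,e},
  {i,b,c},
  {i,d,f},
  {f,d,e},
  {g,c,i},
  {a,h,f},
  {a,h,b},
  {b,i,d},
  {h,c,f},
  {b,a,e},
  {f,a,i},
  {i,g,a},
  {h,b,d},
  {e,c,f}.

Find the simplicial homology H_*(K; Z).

Take the total order a < b < c < d < e < f < g < h < i on the vertex set. Then K (dimension 2) consists of the simplices:

  0-simplices (9): a, b, c, d, e, f, g, h, i
  1-simplices (27): ab, ae, af, ag, ah, ai, bc, bd, be, bh, bi, ce, cf, cg, ch, ci, de, df, dg, dh, di, ef, eg, fh, fi, gh, gi
  2-simplices (18): abe, abh, aeg, afh, afi, agi, bce, bci, bdh, bdi, cef, cfh, cgh, cgi, def, deg, dfi, dgh

giving chain groups C_0 ≅ Z^9, C_1 ≅ Z^27, C_2 ≅ Z^18.

∂_1: C_1 → C_0 sends each edge [p,q] (with p < q) to q − p. For instance
  ∂dg = g − d.
This gives a 9×27 integer matrix of rank 8; reducing to Smith normal form yields diagonal entries (1,1,1,1,1,1,1,1).

∂_2: C_2 → C_1 acts by ∂[p,q,r] = [q,r] − [p,r] + [p,q]. For instance
  ∂bdh = dh − bh + bd,
  ∂deg = eg − dg + de.
As a 27×18 matrix over Z this has rank 17, with invariant factors (1,1,1,1,1,1,1,1,1,1,1,1,1,1,1,1,1).

Reading off H_k = ker ∂_k / im ∂_{k+1}:

  H_0: rank C_0 − rank ∂_1 = 9 − 8 = 1, and the invariant factors of ∂_1 are all 1, so H_0 = Z.
  H_1: rank ker ∂_1 − rank ∂_2 = (27 − 8) − 17 = 2, and the invariant factors of ∂_2 are all 1, so H_1 = Z^2.
  H_2: rank ker ∂_2 − rank ∂_3 = (18 − 17) − 0 = 1, and there is no ∂_3, so H_2 = Z.

H_0 = Z,  H_1 = Z^2,  H_2 = Z.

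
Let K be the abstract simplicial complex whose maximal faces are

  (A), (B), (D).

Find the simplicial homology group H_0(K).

H_0 ≅ Z^3.

We work with the vertex ordering A < B < D. The simplices of K, each written with vertices in increasing order, are:

  0-simplices (3): A, B, D

giving chain groups C_0 ≅ Z^3.

Computing H_k = (kernel of ∂_k) / (image of ∂_{k+1}):

  H_0: rank C_0 − rank ∂_1 = 3 − 0 = 3, and there is no ∂_1, so H_0 = Z^3.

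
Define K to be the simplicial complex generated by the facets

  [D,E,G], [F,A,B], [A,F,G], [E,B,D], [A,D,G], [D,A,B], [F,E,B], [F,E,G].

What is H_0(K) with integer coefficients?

Take the total order A < B < D < E < F < G on the vertex set. Then K (dimension 2) consists of the simplices:

  0-simplices (6): A, B, D, E, F, G
  1-simplices (12): AB, AD, AF, AG, BD, BE, BF, DE, DG, EF, EG, FG
  2-simplices (8): ABD, ABF, ADG, AFG, BDE, BEF, DEG, EFG

Hence C_0 ≅ Z^6, C_1 ≅ Z^12, C_2 ≅ Z^8.

Boundary ∂_1: C_1 → C_0 maps an edge to its endpoints' difference, ∂[p,q] = q − p.
This gives a 6×12 integer matrix of rank 5; reducing to Smith normal form yields diagonal entries (1,1,1,1,1).

∂_2: C_2 → C_1 acts by ∂[p,q,r] = [q,r] − [p,r] + [p,q]. For instance
  ∂BDE = DE − BE + BD,
  ∂ADG = DG − AG + AD.
The 12×8 boundary matrix has rank 7 and Smith normal form diag(1,1,1,1,1,1,1).

Computing H_k = (kernel of ∂_k) / (image of ∂_{k+1}):

  H_0: rank C_0 − rank ∂_1 = 6 − 5 = 1, and the invariant factors of ∂_1 are all 1, so H_0 ≅ Z.

(K is a triangulation of the 2-sphere S^2.)

H_0 ≅ Z.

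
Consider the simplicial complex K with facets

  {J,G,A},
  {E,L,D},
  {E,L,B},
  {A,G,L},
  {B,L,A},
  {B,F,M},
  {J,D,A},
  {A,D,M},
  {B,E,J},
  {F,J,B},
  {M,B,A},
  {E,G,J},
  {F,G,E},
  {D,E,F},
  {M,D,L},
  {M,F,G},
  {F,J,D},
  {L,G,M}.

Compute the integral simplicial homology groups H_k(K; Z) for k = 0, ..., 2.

H_0 = Z,  H_1 = Z ⊕ Z_2,  H_2 = 0.

Fix the vertex order A < B < D < E < F < G < J < L < M and write every simplex with vertices in increasing order. Then dim K = 2 and the simplices of K are:

  0-simplices (9): A, B, D, E, F, G, J, L, M
  1-simplices (27): AB, AD, AG, AJ, AL, AM, BE, BF, BJ, BL, BM, DE, DF, DJ, DL, DM, EF, EG, EJ, EL, FG, FJ, FM, GJ, GL, GM, LM
  2-simplices (18): ABL, ABM, ADJ, ADM, AGJ, AGL, BEJ, BEL, BFJ, BFM, DEF, DEL, DFJ, DLM, EFG, EGJ, FGM, GLM

giving chain groups C_0 ≅ Z^9, C_1 ≅ Z^27, C_2 ≅ Z^18.

∂_1: C_1 → C_0 maps an edge to its endpoints' difference, ∂[p,q] = q − p. For instance
  ∂EL = L − E.
As a 9×27 matrix over Z this has rank 8, with invariant factors (1,1,1,1,1,1,1,1).

The boundary map ∂_2: C_2 → C_1 maps a triangle to the signed sum of its edges. For instance
  ∂DEL = EL − DL + DE,
  ∂DEF = EF − DF + DE.
The resulting 27×18 matrix has rank 18, and its Smith normal form has invariant factors (1,1,1,1,1,1,1,1,1,1,1,1,1,1,1,1,1,2).

Now H_k = ker ∂_k / im ∂_{k+1}, so:

  H_0: rank C_0 − rank ∂_1 = 9 − 8 = 1, and the invariant factors of ∂_1 are all 1, so H_0 = Z.
  H_1: rank ker ∂_1 − rank ∂_2 = (27 − 8) − 18 = 1, and ∂_2 has invariant factor 2 > 1, so H_1 = Z ⊕ Z_2.
  H_2: rank ker ∂_2 − rank ∂_3 = (18 − 18) − 0 = 0, and there is no ∂_3, so H_2 = 0.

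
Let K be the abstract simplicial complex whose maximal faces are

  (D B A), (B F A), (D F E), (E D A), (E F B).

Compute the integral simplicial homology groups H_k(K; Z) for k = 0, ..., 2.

Fix the vertex order A < B < D < E < F and write every simplex with vertices in increasing order. Then dim K = 2 and the simplices of K are:

  0-simplices (5): A, B, D, E, F
  1-simplices (10): AB, AD, AE, AF, BD, BE, BF, DE, DF, EF
  2-simplices (5): ABD, ABF, ADE, BEF, DEF

Hence C_0 ≅ Z^5, C_1 ≅ Z^10, C_2 ≅ Z^5.

∂_1: C_1 → C_0 is given by ∂[p,q] = [q] − [p].
The 5×10 boundary matrix has rank 4 and Smith normal form diag(1,1,1,1).

The boundary map ∂_2: C_2 → C_1 acts by ∂[p,q,r] = [q,r] − [p,r] + [p,q]. For instance
  ∂ABD = BD − AD + AB,
  ∂BEF = EF − BF + BE.
The resulting 10×5 matrix has rank 5, and its Smith normal form has invariant factors (1,1,1,1,1).

Now H_k = ker ∂_k / im ∂_{k+1}, so:

  H_0: rank C_0 − rank ∂_1 = 5 − 4 = 1, and the invariant factors of ∂_1 are all 1, so H_0 = Z.
  H_1: rank ker ∂_1 − rank ∂_2 = (10 − 4) − 5 = 1, and the invariant factors of ∂_2 are all 1, so H_1 = Z.
  H_2: rank ker ∂_2 − rank ∂_3 = (5 − 5) − 0 = 0, and there is no ∂_3, so H_2 = 0.

As a check, the Euler characteristic is 5 − 10 + 5 = 0, which agrees with 1 − 1 + 0 = 0.

H_0 ≅ Z,  H_1 ≅ Z,  H_2 = 0.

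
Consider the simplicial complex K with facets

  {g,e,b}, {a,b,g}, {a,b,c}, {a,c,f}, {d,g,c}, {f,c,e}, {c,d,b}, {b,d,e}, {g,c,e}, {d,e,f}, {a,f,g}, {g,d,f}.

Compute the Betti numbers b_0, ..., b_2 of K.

b_0 = 1, b_1 = 0, b_2 = 0.

Take the total order a < b < c < d < e < f < g on the vertex set. Then K (dimension 2) consists of the simplices:

  0-simplices (7): a, b, c, d, e, f, g
  1-simplices (18): ab, ac, af, ag, bc, bd, be, bg, cd, ce, cf, cg, de, df, dg, ef, eg, fg
  2-simplices (12): abc, abg, acf, afg, bcd, bde, beg, cdg, cef, ceg, def, dfg

giving chain groups C_0 ≅ Z^7, C_1 ≅ Z^18, C_2 ≅ Z^12.

Boundary ∂_1: C_1 → C_0 maps an edge to its endpoints' difference, ∂[p,q] = q − p. For instance
  ∂ce = e − c.
This gives a 7×18 integer matrix of rank 6; reducing to Smith normal form yields diagonal entries (1,1,1,1,1,1).

∂_2: C_2 → C_1 acts by ∂[p,q,r] = [q,r] − [p,r] + [p,q]. For instance
  ∂cdg = dg − cg + cd,
  ∂ceg = eg − cg + ce.
The resulting 18×12 matrix has rank 12, and its Smith normal form has invariant factors (1,1,1,1,1,1,1,1,1,1,1,2).

From H_k ≅ ker(∂_k) / im(∂_{k+1}) we obtain:

  H_0: rank C_0 − rank ∂_1 = 7 − 6 = 1, and the invariant factors of ∂_1 are all 1, so H_0 = Z.
  H_1: rank ker ∂_1 − rank ∂_2 = (18 − 6) − 12 = 0, and ∂_2 has invariant factor 2 > 1, so H_1 = Z/2.
  H_2: rank ker ∂_2 − rank ∂_3 = (12 − 12) − 0 = 0, and there is no ∂_3, so H_2 = 0.

Hence the Betti numbers are b_0 = 1, b_1 = 0, b_2 = 0.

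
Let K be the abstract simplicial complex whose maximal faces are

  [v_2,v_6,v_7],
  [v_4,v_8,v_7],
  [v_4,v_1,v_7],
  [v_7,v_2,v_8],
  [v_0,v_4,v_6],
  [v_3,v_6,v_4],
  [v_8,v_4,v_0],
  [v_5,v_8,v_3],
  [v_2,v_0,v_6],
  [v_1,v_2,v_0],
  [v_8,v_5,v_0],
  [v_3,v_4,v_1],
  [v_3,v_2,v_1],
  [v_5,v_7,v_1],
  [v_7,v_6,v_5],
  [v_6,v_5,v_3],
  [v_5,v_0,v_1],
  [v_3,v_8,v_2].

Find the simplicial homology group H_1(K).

H_1 ≅ Z^2.

Order the vertices as v_0 < v_1 < v_2 < v_3 < v_4 < v_5 < v_6 < v_7 < v_8. Listing each simplex with vertices in this order, K has dimension 2 with simplices:

  0-simplices (9): [v_0], [v_1], [v_2], [v_3], [v_4], [v_5], [v_6], [v_7], [v_8]
  1-simplices (27): (27 of them)
  2-simplices (18): (18 of them)

giving chain groups C_0 ≅ Z^9, C_1 ≅ Z^27, C_2 ≅ Z^18.

Boundary ∂_1: C_1 → C_0 sends each edge [p,q] (with p < q) to q − p. For instance
  ∂[v_4,v_6] = [v_6] − [v_4].
This gives a 9×27 integer matrix of rank 8; reducing to Smith normal form yields diagonal entries (1,1,1,1,1,1,1,1).

The boundary map ∂_2: C_2 → C_1 maps a triangle to the signed sum of its edges. For instance
  ∂[v_2,v_7,v_8] = [v_7,v_8] − [v_2,v_8] + [v_2,v_7],
  ∂[v_3,v_5,v_6] = [v_5,v_6] − [v_3,v_6] + [v_3,v_5].
This gives a 27×18 integer matrix of rank 17; reducing to Smith normal form yields diagonal entries (1,1,1,1,1,1,1,1,1,1,1,1,1,1,1,1,1).

Now H_k = ker ∂_k / im ∂_{k+1}, so:

  H_1: rank ker ∂_1 − rank ∂_2 = (27 − 8) − 17 = 2, and the invariant factors of ∂_2 are all 1, so H_1 = Z^2.

(K is a triangulation of the torus T^2.)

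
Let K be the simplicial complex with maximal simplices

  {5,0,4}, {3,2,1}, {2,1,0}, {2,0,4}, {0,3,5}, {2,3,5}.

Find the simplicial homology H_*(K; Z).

H_0 = Z,  H_1 = Z,  H_2 = 0.

Take the total order 0 < 1 < 2 < 3 < 4 < 5 on the vertex set. Then K (dimension 2) consists of the simplices:

  0-simplices (6): [0], [1], [2], [3], [4], [5]
  1-simplices (12): [0,1], [0,2], [0,3], [0,4], [0,5], [1,2], [1,3], [2,3], [2,4], [2,5], [3,5], [4,5]
  2-simplices (6): [0,1,2], [0,2,4], [0,3,5], [0,4,5], [1,2,3], [2,3,5]

so the chain groups are C_0 ≅ Z^6, C_1 ≅ Z^12, C_2 ≅ Z^6.

Boundary ∂_1: C_1 → C_0 sends each edge [p,q] (with p < q) to q − p.
The 6×12 boundary matrix has rank 5 and Smith normal form diag(1,1,1,1,1).

The boundary map ∂_2: C_2 → C_1 sends each 2-simplex [p,q,r] to [q,r] − [p,r] + [p,q]. For instance
  ∂[0,3,5] = [3,5] − [0,5] + [0,3],
  ∂[0,1,2] = [1,2] − [0,2] + [0,1].
This gives a 12×6 integer matrix of rank 6; reducing to Smith normal form yields diagonal entries (1,1,1,1,1,1).

From H_k ≅ ker(∂_k) / im(∂_{k+1}) we obtain:

  H_0: rank C_0 − rank ∂_1 = 6 − 5 = 1, and the invariant factors of ∂_1 are all 1, so H_0 = Z.
  H_1: rank ker ∂_1 − rank ∂_2 = (12 − 5) − 6 = 1, and the invariant factors of ∂_2 are all 1, so H_1 = Z.
  H_2: rank ker ∂_2 − rank ∂_3 = (6 − 6) − 0 = 0, and there is no ∂_3, so H_2 = 0.

(K is a triangulation of the cylinder S^1 x I.)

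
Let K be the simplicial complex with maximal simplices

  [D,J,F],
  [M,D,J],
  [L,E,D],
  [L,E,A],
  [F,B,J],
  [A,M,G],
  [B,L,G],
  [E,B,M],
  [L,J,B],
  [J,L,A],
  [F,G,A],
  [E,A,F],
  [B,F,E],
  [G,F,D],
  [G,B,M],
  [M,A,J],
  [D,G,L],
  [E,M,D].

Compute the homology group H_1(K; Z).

Order the vertices as A < B < D < E < F < G < J < L < M. Listing each simplex with vertices in this order, K has dimension 2 with simplices:

  0-simplices (9): A, B, D, E, F, G, J, L, M
  1-simplices (27): AE, AF, AG, AJ, AL, AM, BE, BF, BG, BJ, BL, BM, DE, DF, DG, DJ, DL, DM, EF, EL, EM, FG, FJ, GL, GM, JL, JM
  2-simplices (18): AEF, AEL, AFG, AGM, AJL, AJM, BEF, BEM, BFJ, BGL, BGM, BJL, DEL, DEM, DFG, DFJ, DGL, DJM

so the chain groups are C_0 ≅ Z^9, C_1 ≅ Z^27, C_2 ≅ Z^18.

∂_1: C_1 → C_0 is given by ∂[p,q] = [q] − [p]. For instance
  ∂GL = L − G.
This gives a 9×27 integer matrix of rank 8; reducing to Smith normal form yields diagonal entries (1,1,1,1,1,1,1,1).

Boundary ∂_2: C_2 → C_1 maps a triangle to the signed sum of its edges. For instance
  ∂AEL = EL − AL + AE,
  ∂DFJ = FJ − DJ + DF.
The 27×18 boundary matrix has rank 17 and Smith normal form diag(1,1,1,1,1,1,1,1,1,1,1,1,1,1,1,1,1).

Now H_k = ker ∂_k / im ∂_{k+1}, so:

  H_1: rank ker ∂_1 − rank ∂_2 = (27 − 8) − 17 = 2, and the invariant factors of ∂_2 are all 1, so H_1 = Z^2.

(K is a triangulation of the torus T^2.)

H_1 ≅ Z^2.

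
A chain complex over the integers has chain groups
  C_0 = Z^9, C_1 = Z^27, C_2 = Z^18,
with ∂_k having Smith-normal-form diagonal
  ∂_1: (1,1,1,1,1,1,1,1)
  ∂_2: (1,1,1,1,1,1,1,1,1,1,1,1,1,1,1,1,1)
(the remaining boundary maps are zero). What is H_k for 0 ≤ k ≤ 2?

H_0 ≅ Z,  H_1 ≅ Z^2,  H_2 ≅ Z.

H_0: b_0 = 9 − 0 − 8 = 1; torsion from ∂_1 factors > 1: none. So H_0 ≅ Z.
H_1: b_1 = 27 − 8 − 17 = 2; torsion from ∂_2 factors > 1: none. So H_1 ≅ Z^2.
H_2: b_2 = 18 − 17 − 0 = 1; torsion from ∂_3 factors > 1: none. So H_2 ≅ Z.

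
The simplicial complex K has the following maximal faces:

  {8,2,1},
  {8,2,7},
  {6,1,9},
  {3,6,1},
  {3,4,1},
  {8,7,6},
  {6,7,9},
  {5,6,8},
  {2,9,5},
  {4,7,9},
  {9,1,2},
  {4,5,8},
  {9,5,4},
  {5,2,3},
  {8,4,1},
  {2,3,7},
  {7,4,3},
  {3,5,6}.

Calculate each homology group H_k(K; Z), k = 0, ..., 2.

Take the total order 1 < 2 < 3 < 4 < 5 < 6 < 7 < 8 < 9 on the vertex set. Then K (dimension 2) consists of the simplices:

  0-simplices (9): [1], [2], [3], [4], [5], [6], [7], [8], [9]
  1-simplices (27): (27 of them)
  2-simplices (18): [1,2,8], [1,2,9], [1,3,4], [1,3,6], [1,4,8], [1,6,9], [2,3,5], [2,3,7], [2,5,9], [2,7,8], [3,4,7], [3,5,6], [4,5,8], [4,5,9], [4,7,9], [5,6,8], [6,7,8], [6,7,9]

Hence C_0 ≅ Z^9, C_1 ≅ Z^27, C_2 ≅ Z^18.

The boundary map ∂_1: C_1 → C_0 maps an edge to its endpoints' difference, ∂[p,q] = q − p. For instance
  ∂[1,2] = [2] − [1].
The resulting 9×27 matrix has rank 8, and its Smith normal form has invariant factors (1,1,1,1,1,1,1,1).

Boundary ∂_2: C_2 → C_1 maps a triangle to the signed sum of its edges. For instance
  ∂[2,5,9] = [5,9] − [2,9] + [2,5],
  ∂[2,3,7] = [3,7] − [2,7] + [2,3].
This gives a 27×18 integer matrix of rank 17; reducing to Smith normal form yields diagonal entries (1,1,1,1,1,1,1,1,1,1,1,1,1,1,1,1,1).

Computing H_k = (kernel of ∂_k) / (image of ∂_{k+1}):

  H_0: rank C_0 − rank ∂_1 = 9 − 8 = 1, and the invariant factors of ∂_1 are all 1, so H_0 = Z.
  H_1: rank ker ∂_1 − rank ∂_2 = (27 − 8) − 17 = 2, and the invariant factors of ∂_2 are all 1, so H_1 = Z^2.
  H_2: rank ker ∂_2 − rank ∂_3 = (18 − 17) − 0 = 1, and there is no ∂_3, so H_2 = Z.

H_0 = Z,  H_1 = Z^2,  H_2 = Z.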